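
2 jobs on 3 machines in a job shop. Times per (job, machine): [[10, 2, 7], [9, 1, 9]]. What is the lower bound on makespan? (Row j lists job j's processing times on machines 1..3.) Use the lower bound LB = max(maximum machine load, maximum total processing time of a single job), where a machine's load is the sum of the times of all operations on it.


Machine loads:
  Machine 1: 10 + 9 = 19
  Machine 2: 2 + 1 = 3
  Machine 3: 7 + 9 = 16
Max machine load = 19
Job totals:
  Job 1: 19
  Job 2: 19
Max job total = 19
Lower bound = max(19, 19) = 19

19


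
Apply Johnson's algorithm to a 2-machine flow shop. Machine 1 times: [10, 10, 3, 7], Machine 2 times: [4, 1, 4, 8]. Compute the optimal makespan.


Apply Johnson's rule:
  Group 1 (a <= b): [(3, 3, 4), (4, 7, 8)]
  Group 2 (a > b): [(1, 10, 4), (2, 10, 1)]
Optimal job order: [3, 4, 1, 2]
Schedule:
  Job 3: M1 done at 3, M2 done at 7
  Job 4: M1 done at 10, M2 done at 18
  Job 1: M1 done at 20, M2 done at 24
  Job 2: M1 done at 30, M2 done at 31
Makespan = 31

31


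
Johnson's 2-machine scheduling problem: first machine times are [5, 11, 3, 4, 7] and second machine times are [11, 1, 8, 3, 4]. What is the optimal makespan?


Apply Johnson's rule:
  Group 1 (a <= b): [(3, 3, 8), (1, 5, 11)]
  Group 2 (a > b): [(5, 7, 4), (4, 4, 3), (2, 11, 1)]
Optimal job order: [3, 1, 5, 4, 2]
Schedule:
  Job 3: M1 done at 3, M2 done at 11
  Job 1: M1 done at 8, M2 done at 22
  Job 5: M1 done at 15, M2 done at 26
  Job 4: M1 done at 19, M2 done at 29
  Job 2: M1 done at 30, M2 done at 31
Makespan = 31

31


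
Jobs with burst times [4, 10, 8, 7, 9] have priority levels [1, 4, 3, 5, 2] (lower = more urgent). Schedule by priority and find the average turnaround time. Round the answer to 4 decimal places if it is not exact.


Sort by priority (ascending = highest first):
Order: [(1, 4), (2, 9), (3, 8), (4, 10), (5, 7)]
Completion times:
  Priority 1, burst=4, C=4
  Priority 2, burst=9, C=13
  Priority 3, burst=8, C=21
  Priority 4, burst=10, C=31
  Priority 5, burst=7, C=38
Average turnaround = 107/5 = 21.4

21.4


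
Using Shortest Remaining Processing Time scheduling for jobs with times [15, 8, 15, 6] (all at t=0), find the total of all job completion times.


Since all jobs arrive at t=0, SRPT equals SPT ordering.
SPT order: [6, 8, 15, 15]
Completion times:
  Job 1: p=6, C=6
  Job 2: p=8, C=14
  Job 3: p=15, C=29
  Job 4: p=15, C=44
Total completion time = 6 + 14 + 29 + 44 = 93

93


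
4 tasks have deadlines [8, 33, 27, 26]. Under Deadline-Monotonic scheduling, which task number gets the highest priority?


Sort tasks by relative deadline (ascending):
  Task 1: deadline = 8
  Task 4: deadline = 26
  Task 3: deadline = 27
  Task 2: deadline = 33
Priority order (highest first): [1, 4, 3, 2]
Highest priority task = 1

1


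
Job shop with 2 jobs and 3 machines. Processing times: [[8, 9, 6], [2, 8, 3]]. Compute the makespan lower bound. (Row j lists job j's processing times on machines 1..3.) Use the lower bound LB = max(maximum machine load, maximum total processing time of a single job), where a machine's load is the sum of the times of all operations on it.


Machine loads:
  Machine 1: 8 + 2 = 10
  Machine 2: 9 + 8 = 17
  Machine 3: 6 + 3 = 9
Max machine load = 17
Job totals:
  Job 1: 23
  Job 2: 13
Max job total = 23
Lower bound = max(17, 23) = 23

23


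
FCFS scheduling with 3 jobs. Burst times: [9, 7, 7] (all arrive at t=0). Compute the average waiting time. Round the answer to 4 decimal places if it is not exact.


FCFS order (as given): [9, 7, 7]
Waiting times:
  Job 1: wait = 0
  Job 2: wait = 9
  Job 3: wait = 16
Sum of waiting times = 25
Average waiting time = 25/3 = 8.3333

8.3333


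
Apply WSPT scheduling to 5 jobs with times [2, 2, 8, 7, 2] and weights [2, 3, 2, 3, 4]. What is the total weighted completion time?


Compute p/w ratios and sort ascending (WSPT): [(2, 4), (2, 3), (2, 2), (7, 3), (8, 2)]
Compute weighted completion times:
  Job (p=2,w=4): C=2, w*C=4*2=8
  Job (p=2,w=3): C=4, w*C=3*4=12
  Job (p=2,w=2): C=6, w*C=2*6=12
  Job (p=7,w=3): C=13, w*C=3*13=39
  Job (p=8,w=2): C=21, w*C=2*21=42
Total weighted completion time = 113

113


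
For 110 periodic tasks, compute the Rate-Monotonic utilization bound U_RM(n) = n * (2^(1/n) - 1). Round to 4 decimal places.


Compute 2^(1/110) = 1.0063212332
Subtract 1: 1.0063212332 - 1 = 0.0063212332
Multiply by n: 110 * 0.0063212332 = 0.6953356520
Round to 4 dp: 0.6953

0.6953


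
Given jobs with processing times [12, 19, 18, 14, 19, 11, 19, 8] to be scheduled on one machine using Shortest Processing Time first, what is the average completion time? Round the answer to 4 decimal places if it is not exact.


Sort jobs by processing time (SPT order): [8, 11, 12, 14, 18, 19, 19, 19]
Compute completion times sequentially:
  Job 1: processing = 8, completes at 8
  Job 2: processing = 11, completes at 19
  Job 3: processing = 12, completes at 31
  Job 4: processing = 14, completes at 45
  Job 5: processing = 18, completes at 63
  Job 6: processing = 19, completes at 82
  Job 7: processing = 19, completes at 101
  Job 8: processing = 19, completes at 120
Sum of completion times = 469
Average completion time = 469/8 = 58.625

58.625


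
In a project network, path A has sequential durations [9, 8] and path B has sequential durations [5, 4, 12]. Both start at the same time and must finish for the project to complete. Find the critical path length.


Path A total = 9 + 8 = 17
Path B total = 5 + 4 + 12 = 21
Critical path = longest path = max(17, 21) = 21

21


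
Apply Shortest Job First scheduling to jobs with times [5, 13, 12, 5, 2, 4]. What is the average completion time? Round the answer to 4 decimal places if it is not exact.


SJF order (ascending): [2, 4, 5, 5, 12, 13]
Completion times:
  Job 1: burst=2, C=2
  Job 2: burst=4, C=6
  Job 3: burst=5, C=11
  Job 4: burst=5, C=16
  Job 5: burst=12, C=28
  Job 6: burst=13, C=41
Average completion = 104/6 = 17.3333

17.3333


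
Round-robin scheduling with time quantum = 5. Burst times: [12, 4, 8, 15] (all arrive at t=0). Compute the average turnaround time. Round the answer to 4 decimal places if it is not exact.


Time quantum = 5
Execution trace:
  J1 runs 5 units, time = 5
  J2 runs 4 units, time = 9
  J3 runs 5 units, time = 14
  J4 runs 5 units, time = 19
  J1 runs 5 units, time = 24
  J3 runs 3 units, time = 27
  J4 runs 5 units, time = 32
  J1 runs 2 units, time = 34
  J4 runs 5 units, time = 39
Finish times: [34, 9, 27, 39]
Average turnaround = 109/4 = 27.25

27.25


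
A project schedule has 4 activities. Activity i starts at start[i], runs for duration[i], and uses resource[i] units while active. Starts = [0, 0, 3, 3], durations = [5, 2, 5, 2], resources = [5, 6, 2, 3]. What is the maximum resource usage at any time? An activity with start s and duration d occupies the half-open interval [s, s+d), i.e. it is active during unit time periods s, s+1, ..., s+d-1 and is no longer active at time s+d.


Each activity i is active on [start_i, start_i + duration_i).
Compute total resource usage per time slot:
  t=0: active resources = [5, 6], total = 11
  t=1: active resources = [5, 6], total = 11
  t=2: active resources = [5], total = 5
  t=3: active resources = [5, 2, 3], total = 10
  t=4: active resources = [5, 2, 3], total = 10
  t=5: active resources = [2], total = 2
  t=6: active resources = [2], total = 2
  t=7: active resources = [2], total = 2
Peak resource demand = 11

11


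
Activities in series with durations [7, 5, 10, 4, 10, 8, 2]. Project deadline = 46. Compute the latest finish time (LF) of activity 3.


LF(activity 3) = deadline - sum of successor durations
Successors: activities 4 through 7 with durations [4, 10, 8, 2]
Sum of successor durations = 24
LF = 46 - 24 = 22

22


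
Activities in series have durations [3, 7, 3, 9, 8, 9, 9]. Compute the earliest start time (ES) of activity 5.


Activity 5 starts after activities 1 through 4 complete.
Predecessor durations: [3, 7, 3, 9]
ES = 3 + 7 + 3 + 9 = 22

22


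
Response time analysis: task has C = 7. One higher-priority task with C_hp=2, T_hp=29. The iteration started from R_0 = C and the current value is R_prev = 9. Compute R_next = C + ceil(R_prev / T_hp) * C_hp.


R_next = C + ceil(R_prev / T_hp) * C_hp
ceil(9 / 29) = ceil(0.3103) = 1
Interference = 1 * 2 = 2
R_next = 7 + 2 = 9
R_next = R_prev, so the iteration has converged (response time = 9).

9


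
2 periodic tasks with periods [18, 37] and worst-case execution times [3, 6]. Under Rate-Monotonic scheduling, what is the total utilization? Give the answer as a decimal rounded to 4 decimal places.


Compute individual utilizations (exact fractions):
  Task 1: C/T = 3/18 = 1/6 (approx. 0.1667)
  Task 2: C/T = 6/37 (approx. 0.1622)
Total utilization U = 1/6 + 6/37 = 73/222
Rounded to 4 decimal places: U = 0.3288
RM (Liu & Layland) bound for 2 tasks = 0.828427; compare with U = 73/222 (approx. 0.328829)
U <= bound, so schedulable by RM sufficient condition.

0.3288


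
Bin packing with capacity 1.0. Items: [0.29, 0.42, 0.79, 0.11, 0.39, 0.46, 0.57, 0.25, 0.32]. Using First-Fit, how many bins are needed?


Place items sequentially using First-Fit:
  Item 0.29 -> new Bin 1
  Item 0.42 -> Bin 1 (now 0.71)
  Item 0.79 -> new Bin 2
  Item 0.11 -> Bin 1 (now 0.82)
  Item 0.39 -> new Bin 3
  Item 0.46 -> Bin 3 (now 0.85)
  Item 0.57 -> new Bin 4
  Item 0.25 -> Bin 4 (now 0.82)
  Item 0.32 -> new Bin 5
Total bins used = 5

5


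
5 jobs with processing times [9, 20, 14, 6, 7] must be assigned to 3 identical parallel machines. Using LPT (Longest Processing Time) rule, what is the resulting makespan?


Sort jobs in decreasing order (LPT): [20, 14, 9, 7, 6]
Assign each job to the least loaded machine:
  Machine 1: jobs [20], load = 20
  Machine 2: jobs [14, 6], load = 20
  Machine 3: jobs [9, 7], load = 16
Makespan = max load = 20

20


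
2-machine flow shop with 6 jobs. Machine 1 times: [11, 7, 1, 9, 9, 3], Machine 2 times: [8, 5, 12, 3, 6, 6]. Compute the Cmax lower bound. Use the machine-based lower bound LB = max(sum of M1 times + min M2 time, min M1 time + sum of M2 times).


LB1 = sum(M1 times) + min(M2 times) = 40 + 3 = 43
LB2 = min(M1 times) + sum(M2 times) = 1 + 40 = 41
Lower bound = max(LB1, LB2) = max(43, 41) = 43

43


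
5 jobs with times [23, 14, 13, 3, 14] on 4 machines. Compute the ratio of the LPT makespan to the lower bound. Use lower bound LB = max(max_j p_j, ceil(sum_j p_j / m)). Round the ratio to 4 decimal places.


LPT order: [23, 14, 14, 13, 3]
Machine loads after assignment: [23, 14, 14, 16]
LPT makespan = 23
Lower bound = max(max_job, ceil(total/4)) = max(23, 17) = 23
Ratio = 23 / 23 = 1.0

1.0


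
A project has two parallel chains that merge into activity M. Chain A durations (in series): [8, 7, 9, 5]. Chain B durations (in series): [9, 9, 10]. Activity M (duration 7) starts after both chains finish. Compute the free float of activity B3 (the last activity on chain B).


ES(B3) = sum of predecessors on chain B = 18
EF(B3) = ES + duration = 18 + 10 = 28
Successor of B3 is M. ES(M) = max(sum(A), sum(B)) = max(29, 28) = 29
Free float = ES(successor) - EF(current) = 29 - 28 = 1

1


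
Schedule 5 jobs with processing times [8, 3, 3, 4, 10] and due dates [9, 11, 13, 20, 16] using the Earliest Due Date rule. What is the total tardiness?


Sort by due date (EDD order): [(8, 9), (3, 11), (3, 13), (10, 16), (4, 20)]
Compute completion times and tardiness:
  Job 1: p=8, d=9, C=8, tardiness=max(0,8-9)=0
  Job 2: p=3, d=11, C=11, tardiness=max(0,11-11)=0
  Job 3: p=3, d=13, C=14, tardiness=max(0,14-13)=1
  Job 4: p=10, d=16, C=24, tardiness=max(0,24-16)=8
  Job 5: p=4, d=20, C=28, tardiness=max(0,28-20)=8
Total tardiness = 17

17


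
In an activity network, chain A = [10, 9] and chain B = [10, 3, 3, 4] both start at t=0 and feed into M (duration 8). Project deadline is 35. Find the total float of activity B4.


Forward pass: ES(B4) = sum of predecessors on chain B = 16
EF = ES + duration = 16 + 4 = 20
Backward pass: LF(M) = deadline = 35; LS(M) = 35 - 8 = 27
LF(B4) = LS(M) - sum(successors on chain B) = 27 - 0 = 27
LS = LF - duration = 27 - 4 = 23
Total float = LS - ES = 23 - 16 = 7

7


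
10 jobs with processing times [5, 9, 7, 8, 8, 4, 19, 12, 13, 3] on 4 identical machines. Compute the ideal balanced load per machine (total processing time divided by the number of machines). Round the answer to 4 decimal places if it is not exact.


Total processing time = 5 + 9 + 7 + 8 + 8 + 4 + 19 + 12 + 13 + 3 = 88
Number of machines = 4
Ideal balanced load = 88 / 4 = 22.0

22.0


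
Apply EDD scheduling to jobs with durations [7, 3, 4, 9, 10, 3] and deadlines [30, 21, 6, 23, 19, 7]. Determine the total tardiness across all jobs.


Sort by due date (EDD order): [(4, 6), (3, 7), (10, 19), (3, 21), (9, 23), (7, 30)]
Compute completion times and tardiness:
  Job 1: p=4, d=6, C=4, tardiness=max(0,4-6)=0
  Job 2: p=3, d=7, C=7, tardiness=max(0,7-7)=0
  Job 3: p=10, d=19, C=17, tardiness=max(0,17-19)=0
  Job 4: p=3, d=21, C=20, tardiness=max(0,20-21)=0
  Job 5: p=9, d=23, C=29, tardiness=max(0,29-23)=6
  Job 6: p=7, d=30, C=36, tardiness=max(0,36-30)=6
Total tardiness = 12

12


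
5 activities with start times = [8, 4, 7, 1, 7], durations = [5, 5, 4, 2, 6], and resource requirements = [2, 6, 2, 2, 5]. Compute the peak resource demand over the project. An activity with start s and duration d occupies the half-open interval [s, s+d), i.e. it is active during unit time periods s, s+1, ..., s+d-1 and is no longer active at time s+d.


Each activity i is active on [start_i, start_i + duration_i).
Compute total resource usage per time slot:
  t=0: active resources = [], total = 0
  t=1: active resources = [2], total = 2
  t=2: active resources = [2], total = 2
  t=3: active resources = [], total = 0
  t=4: active resources = [6], total = 6
  t=5: active resources = [6], total = 6
  t=6: active resources = [6], total = 6
  t=7: active resources = [6, 2, 5], total = 13
  t=8: active resources = [2, 6, 2, 5], total = 15
  t=9: active resources = [2, 2, 5], total = 9
  t=10: active resources = [2, 2, 5], total = 9
  t=11: active resources = [2, 5], total = 7
  t=12: active resources = [2, 5], total = 7
Peak resource demand = 15

15


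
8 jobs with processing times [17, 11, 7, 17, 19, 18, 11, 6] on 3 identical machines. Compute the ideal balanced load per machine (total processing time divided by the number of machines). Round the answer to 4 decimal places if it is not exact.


Total processing time = 17 + 11 + 7 + 17 + 19 + 18 + 11 + 6 = 106
Number of machines = 3
Ideal balanced load = 106 / 3 = 35.3333

35.3333


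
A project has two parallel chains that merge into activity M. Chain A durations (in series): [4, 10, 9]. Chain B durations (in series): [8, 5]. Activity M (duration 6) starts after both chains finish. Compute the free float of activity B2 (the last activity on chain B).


ES(B2) = sum of predecessors on chain B = 8
EF(B2) = ES + duration = 8 + 5 = 13
Successor of B2 is M. ES(M) = max(sum(A), sum(B)) = max(23, 13) = 23
Free float = ES(successor) - EF(current) = 23 - 13 = 10

10


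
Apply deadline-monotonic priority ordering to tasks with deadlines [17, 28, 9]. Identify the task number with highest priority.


Sort tasks by relative deadline (ascending):
  Task 3: deadline = 9
  Task 1: deadline = 17
  Task 2: deadline = 28
Priority order (highest first): [3, 1, 2]
Highest priority task = 3

3


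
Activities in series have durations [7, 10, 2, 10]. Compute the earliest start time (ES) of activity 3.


Activity 3 starts after activities 1 through 2 complete.
Predecessor durations: [7, 10]
ES = 7 + 10 = 17

17


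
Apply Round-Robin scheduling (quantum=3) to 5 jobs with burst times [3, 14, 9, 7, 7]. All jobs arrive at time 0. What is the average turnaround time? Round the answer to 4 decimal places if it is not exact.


Time quantum = 3
Execution trace:
  J1 runs 3 units, time = 3
  J2 runs 3 units, time = 6
  J3 runs 3 units, time = 9
  J4 runs 3 units, time = 12
  J5 runs 3 units, time = 15
  J2 runs 3 units, time = 18
  J3 runs 3 units, time = 21
  J4 runs 3 units, time = 24
  J5 runs 3 units, time = 27
  J2 runs 3 units, time = 30
  J3 runs 3 units, time = 33
  J4 runs 1 units, time = 34
  J5 runs 1 units, time = 35
  J2 runs 3 units, time = 38
  J2 runs 2 units, time = 40
Finish times: [3, 40, 33, 34, 35]
Average turnaround = 145/5 = 29.0

29.0


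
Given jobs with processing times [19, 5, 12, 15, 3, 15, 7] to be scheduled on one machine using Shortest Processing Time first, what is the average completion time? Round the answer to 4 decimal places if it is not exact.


Sort jobs by processing time (SPT order): [3, 5, 7, 12, 15, 15, 19]
Compute completion times sequentially:
  Job 1: processing = 3, completes at 3
  Job 2: processing = 5, completes at 8
  Job 3: processing = 7, completes at 15
  Job 4: processing = 12, completes at 27
  Job 5: processing = 15, completes at 42
  Job 6: processing = 15, completes at 57
  Job 7: processing = 19, completes at 76
Sum of completion times = 228
Average completion time = 228/7 = 32.5714

32.5714


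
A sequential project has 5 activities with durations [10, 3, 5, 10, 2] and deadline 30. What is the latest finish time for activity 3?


LF(activity 3) = deadline - sum of successor durations
Successors: activities 4 through 5 with durations [10, 2]
Sum of successor durations = 12
LF = 30 - 12 = 18

18


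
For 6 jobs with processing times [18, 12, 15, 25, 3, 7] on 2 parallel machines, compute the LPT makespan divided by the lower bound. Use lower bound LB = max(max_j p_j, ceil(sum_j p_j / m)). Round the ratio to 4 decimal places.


LPT order: [25, 18, 15, 12, 7, 3]
Machine loads after assignment: [40, 40]
LPT makespan = 40
Lower bound = max(max_job, ceil(total/2)) = max(25, 40) = 40
Ratio = 40 / 40 = 1.0

1.0


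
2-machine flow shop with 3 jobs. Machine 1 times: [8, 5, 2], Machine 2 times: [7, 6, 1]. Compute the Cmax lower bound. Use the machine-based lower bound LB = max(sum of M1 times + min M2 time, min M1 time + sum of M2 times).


LB1 = sum(M1 times) + min(M2 times) = 15 + 1 = 16
LB2 = min(M1 times) + sum(M2 times) = 2 + 14 = 16
Lower bound = max(LB1, LB2) = max(16, 16) = 16

16


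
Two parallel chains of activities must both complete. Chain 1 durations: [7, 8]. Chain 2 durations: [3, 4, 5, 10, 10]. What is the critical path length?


Path A total = 7 + 8 = 15
Path B total = 3 + 4 + 5 + 10 + 10 = 32
Critical path = longest path = max(15, 32) = 32

32


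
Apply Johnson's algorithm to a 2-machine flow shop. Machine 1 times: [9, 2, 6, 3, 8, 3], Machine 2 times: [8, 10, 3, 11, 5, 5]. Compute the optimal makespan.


Apply Johnson's rule:
  Group 1 (a <= b): [(2, 2, 10), (4, 3, 11), (6, 3, 5)]
  Group 2 (a > b): [(1, 9, 8), (5, 8, 5), (3, 6, 3)]
Optimal job order: [2, 4, 6, 1, 5, 3]
Schedule:
  Job 2: M1 done at 2, M2 done at 12
  Job 4: M1 done at 5, M2 done at 23
  Job 6: M1 done at 8, M2 done at 28
  Job 1: M1 done at 17, M2 done at 36
  Job 5: M1 done at 25, M2 done at 41
  Job 3: M1 done at 31, M2 done at 44
Makespan = 44

44


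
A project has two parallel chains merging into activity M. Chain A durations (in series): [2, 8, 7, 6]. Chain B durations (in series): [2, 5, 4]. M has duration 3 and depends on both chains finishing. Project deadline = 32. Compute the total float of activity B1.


Forward pass: ES(B1) = sum of predecessors on chain B = 0
EF = ES + duration = 0 + 2 = 2
Backward pass: LF(M) = deadline = 32; LS(M) = 32 - 3 = 29
LF(B1) = LS(M) - sum(successors on chain B) = 29 - 9 = 20
LS = LF - duration = 20 - 2 = 18
Total float = LS - ES = 18 - 0 = 18

18


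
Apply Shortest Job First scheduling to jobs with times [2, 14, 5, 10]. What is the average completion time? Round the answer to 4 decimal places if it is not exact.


SJF order (ascending): [2, 5, 10, 14]
Completion times:
  Job 1: burst=2, C=2
  Job 2: burst=5, C=7
  Job 3: burst=10, C=17
  Job 4: burst=14, C=31
Average completion = 57/4 = 14.25

14.25


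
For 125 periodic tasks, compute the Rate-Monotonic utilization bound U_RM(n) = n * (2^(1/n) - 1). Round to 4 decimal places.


Compute 2^(1/125) = 1.0055605804
Subtract 1: 1.0055605804 - 1 = 0.0055605804
Multiply by n: 125 * 0.0055605804 = 0.6950725500
Round to 4 dp: 0.6951

0.6951


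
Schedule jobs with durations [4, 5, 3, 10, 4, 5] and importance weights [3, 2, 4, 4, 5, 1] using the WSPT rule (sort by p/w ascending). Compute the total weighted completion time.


Compute p/w ratios and sort ascending (WSPT): [(3, 4), (4, 5), (4, 3), (5, 2), (10, 4), (5, 1)]
Compute weighted completion times:
  Job (p=3,w=4): C=3, w*C=4*3=12
  Job (p=4,w=5): C=7, w*C=5*7=35
  Job (p=4,w=3): C=11, w*C=3*11=33
  Job (p=5,w=2): C=16, w*C=2*16=32
  Job (p=10,w=4): C=26, w*C=4*26=104
  Job (p=5,w=1): C=31, w*C=1*31=31
Total weighted completion time = 247

247


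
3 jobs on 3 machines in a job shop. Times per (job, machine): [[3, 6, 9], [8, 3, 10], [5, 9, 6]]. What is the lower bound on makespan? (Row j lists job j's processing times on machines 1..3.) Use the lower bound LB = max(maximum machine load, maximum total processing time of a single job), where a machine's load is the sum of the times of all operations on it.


Machine loads:
  Machine 1: 3 + 8 + 5 = 16
  Machine 2: 6 + 3 + 9 = 18
  Machine 3: 9 + 10 + 6 = 25
Max machine load = 25
Job totals:
  Job 1: 18
  Job 2: 21
  Job 3: 20
Max job total = 21
Lower bound = max(25, 21) = 25

25


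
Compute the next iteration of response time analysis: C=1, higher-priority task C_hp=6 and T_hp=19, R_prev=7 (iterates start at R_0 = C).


R_next = C + ceil(R_prev / T_hp) * C_hp
ceil(7 / 19) = ceil(0.3684) = 1
Interference = 1 * 6 = 6
R_next = 1 + 6 = 7
R_next = R_prev, so the iteration has converged (response time = 7).

7


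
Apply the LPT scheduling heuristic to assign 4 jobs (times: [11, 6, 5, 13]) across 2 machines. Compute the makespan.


Sort jobs in decreasing order (LPT): [13, 11, 6, 5]
Assign each job to the least loaded machine:
  Machine 1: jobs [13, 5], load = 18
  Machine 2: jobs [11, 6], load = 17
Makespan = max load = 18

18


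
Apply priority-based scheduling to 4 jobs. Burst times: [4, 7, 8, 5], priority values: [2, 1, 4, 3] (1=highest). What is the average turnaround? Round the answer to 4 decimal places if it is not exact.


Sort by priority (ascending = highest first):
Order: [(1, 7), (2, 4), (3, 5), (4, 8)]
Completion times:
  Priority 1, burst=7, C=7
  Priority 2, burst=4, C=11
  Priority 3, burst=5, C=16
  Priority 4, burst=8, C=24
Average turnaround = 58/4 = 14.5

14.5


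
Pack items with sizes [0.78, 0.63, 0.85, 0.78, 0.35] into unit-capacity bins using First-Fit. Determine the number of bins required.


Place items sequentially using First-Fit:
  Item 0.78 -> new Bin 1
  Item 0.63 -> new Bin 2
  Item 0.85 -> new Bin 3
  Item 0.78 -> new Bin 4
  Item 0.35 -> Bin 2 (now 0.98)
Total bins used = 4

4


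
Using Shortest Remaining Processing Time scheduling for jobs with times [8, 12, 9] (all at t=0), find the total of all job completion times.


Since all jobs arrive at t=0, SRPT equals SPT ordering.
SPT order: [8, 9, 12]
Completion times:
  Job 1: p=8, C=8
  Job 2: p=9, C=17
  Job 3: p=12, C=29
Total completion time = 8 + 17 + 29 = 54

54


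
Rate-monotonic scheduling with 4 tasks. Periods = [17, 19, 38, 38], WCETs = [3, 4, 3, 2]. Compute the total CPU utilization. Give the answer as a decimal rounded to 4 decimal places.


Compute individual utilizations (exact fractions):
  Task 1: C/T = 3/17 (approx. 0.1765)
  Task 2: C/T = 4/19 (approx. 0.2105)
  Task 3: C/T = 3/38 (approx. 0.0789)
  Task 4: C/T = 2/38 = 1/19 (approx. 0.0526)
Total utilization U = 3/17 + 4/19 + 3/38 + 1/19 = 335/646
Rounded to 4 decimal places: U = 0.5186
RM (Liu & Layland) bound for 4 tasks = 0.756828; compare with U = 335/646 (approx. 0.518576)
U <= bound, so schedulable by RM sufficient condition.

0.5186


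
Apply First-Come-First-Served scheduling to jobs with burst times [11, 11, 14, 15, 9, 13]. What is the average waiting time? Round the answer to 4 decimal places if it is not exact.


FCFS order (as given): [11, 11, 14, 15, 9, 13]
Waiting times:
  Job 1: wait = 0
  Job 2: wait = 11
  Job 3: wait = 22
  Job 4: wait = 36
  Job 5: wait = 51
  Job 6: wait = 60
Sum of waiting times = 180
Average waiting time = 180/6 = 30.0

30.0


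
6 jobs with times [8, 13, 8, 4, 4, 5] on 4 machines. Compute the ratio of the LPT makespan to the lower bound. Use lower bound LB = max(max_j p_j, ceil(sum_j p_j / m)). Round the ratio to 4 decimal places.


LPT order: [13, 8, 8, 5, 4, 4]
Machine loads after assignment: [13, 12, 8, 9]
LPT makespan = 13
Lower bound = max(max_job, ceil(total/4)) = max(13, 11) = 13
Ratio = 13 / 13 = 1.0

1.0


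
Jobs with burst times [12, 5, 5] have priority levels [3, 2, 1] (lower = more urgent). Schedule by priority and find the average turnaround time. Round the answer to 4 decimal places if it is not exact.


Sort by priority (ascending = highest first):
Order: [(1, 5), (2, 5), (3, 12)]
Completion times:
  Priority 1, burst=5, C=5
  Priority 2, burst=5, C=10
  Priority 3, burst=12, C=22
Average turnaround = 37/3 = 12.3333

12.3333


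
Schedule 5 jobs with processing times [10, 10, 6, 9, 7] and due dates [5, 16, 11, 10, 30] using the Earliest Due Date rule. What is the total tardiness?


Sort by due date (EDD order): [(10, 5), (9, 10), (6, 11), (10, 16), (7, 30)]
Compute completion times and tardiness:
  Job 1: p=10, d=5, C=10, tardiness=max(0,10-5)=5
  Job 2: p=9, d=10, C=19, tardiness=max(0,19-10)=9
  Job 3: p=6, d=11, C=25, tardiness=max(0,25-11)=14
  Job 4: p=10, d=16, C=35, tardiness=max(0,35-16)=19
  Job 5: p=7, d=30, C=42, tardiness=max(0,42-30)=12
Total tardiness = 59

59


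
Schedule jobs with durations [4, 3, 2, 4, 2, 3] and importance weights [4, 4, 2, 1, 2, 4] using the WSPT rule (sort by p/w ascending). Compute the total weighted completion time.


Compute p/w ratios and sort ascending (WSPT): [(3, 4), (3, 4), (4, 4), (2, 2), (2, 2), (4, 1)]
Compute weighted completion times:
  Job (p=3,w=4): C=3, w*C=4*3=12
  Job (p=3,w=4): C=6, w*C=4*6=24
  Job (p=4,w=4): C=10, w*C=4*10=40
  Job (p=2,w=2): C=12, w*C=2*12=24
  Job (p=2,w=2): C=14, w*C=2*14=28
  Job (p=4,w=1): C=18, w*C=1*18=18
Total weighted completion time = 146

146


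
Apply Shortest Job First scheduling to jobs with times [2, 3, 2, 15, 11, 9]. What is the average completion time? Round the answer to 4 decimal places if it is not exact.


SJF order (ascending): [2, 2, 3, 9, 11, 15]
Completion times:
  Job 1: burst=2, C=2
  Job 2: burst=2, C=4
  Job 3: burst=3, C=7
  Job 4: burst=9, C=16
  Job 5: burst=11, C=27
  Job 6: burst=15, C=42
Average completion = 98/6 = 16.3333

16.3333


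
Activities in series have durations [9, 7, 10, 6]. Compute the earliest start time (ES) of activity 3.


Activity 3 starts after activities 1 through 2 complete.
Predecessor durations: [9, 7]
ES = 9 + 7 = 16

16


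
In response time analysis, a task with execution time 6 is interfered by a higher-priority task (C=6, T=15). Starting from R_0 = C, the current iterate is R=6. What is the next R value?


R_next = C + ceil(R_prev / T_hp) * C_hp
ceil(6 / 15) = ceil(0.4) = 1
Interference = 1 * 6 = 6
R_next = 6 + 6 = 12

12


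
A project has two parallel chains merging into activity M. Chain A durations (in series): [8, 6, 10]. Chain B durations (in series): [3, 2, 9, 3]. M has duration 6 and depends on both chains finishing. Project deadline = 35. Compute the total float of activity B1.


Forward pass: ES(B1) = sum of predecessors on chain B = 0
EF = ES + duration = 0 + 3 = 3
Backward pass: LF(M) = deadline = 35; LS(M) = 35 - 6 = 29
LF(B1) = LS(M) - sum(successors on chain B) = 29 - 14 = 15
LS = LF - duration = 15 - 3 = 12
Total float = LS - ES = 12 - 0 = 12

12


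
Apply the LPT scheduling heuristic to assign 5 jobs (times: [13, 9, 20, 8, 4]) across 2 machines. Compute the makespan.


Sort jobs in decreasing order (LPT): [20, 13, 9, 8, 4]
Assign each job to the least loaded machine:
  Machine 1: jobs [20, 8], load = 28
  Machine 2: jobs [13, 9, 4], load = 26
Makespan = max load = 28

28


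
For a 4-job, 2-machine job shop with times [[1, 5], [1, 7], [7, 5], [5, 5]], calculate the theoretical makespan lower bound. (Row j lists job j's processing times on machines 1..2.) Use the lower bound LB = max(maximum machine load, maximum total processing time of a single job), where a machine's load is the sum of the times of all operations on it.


Machine loads:
  Machine 1: 1 + 1 + 7 + 5 = 14
  Machine 2: 5 + 7 + 5 + 5 = 22
Max machine load = 22
Job totals:
  Job 1: 6
  Job 2: 8
  Job 3: 12
  Job 4: 10
Max job total = 12
Lower bound = max(22, 12) = 22

22


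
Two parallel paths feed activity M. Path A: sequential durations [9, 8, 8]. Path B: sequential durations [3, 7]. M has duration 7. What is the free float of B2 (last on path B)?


ES(B2) = sum of predecessors on chain B = 3
EF(B2) = ES + duration = 3 + 7 = 10
Successor of B2 is M. ES(M) = max(sum(A), sum(B)) = max(25, 10) = 25
Free float = ES(successor) - EF(current) = 25 - 10 = 15

15


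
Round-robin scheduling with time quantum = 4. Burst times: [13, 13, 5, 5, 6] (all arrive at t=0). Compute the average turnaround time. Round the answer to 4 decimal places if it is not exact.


Time quantum = 4
Execution trace:
  J1 runs 4 units, time = 4
  J2 runs 4 units, time = 8
  J3 runs 4 units, time = 12
  J4 runs 4 units, time = 16
  J5 runs 4 units, time = 20
  J1 runs 4 units, time = 24
  J2 runs 4 units, time = 28
  J3 runs 1 units, time = 29
  J4 runs 1 units, time = 30
  J5 runs 2 units, time = 32
  J1 runs 4 units, time = 36
  J2 runs 4 units, time = 40
  J1 runs 1 units, time = 41
  J2 runs 1 units, time = 42
Finish times: [41, 42, 29, 30, 32]
Average turnaround = 174/5 = 34.8

34.8


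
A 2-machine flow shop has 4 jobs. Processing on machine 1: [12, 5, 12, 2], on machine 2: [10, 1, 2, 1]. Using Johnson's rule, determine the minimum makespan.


Apply Johnson's rule:
  Group 1 (a <= b): []
  Group 2 (a > b): [(1, 12, 10), (3, 12, 2), (2, 5, 1), (4, 2, 1)]
Optimal job order: [1, 3, 2, 4]
Schedule:
  Job 1: M1 done at 12, M2 done at 22
  Job 3: M1 done at 24, M2 done at 26
  Job 2: M1 done at 29, M2 done at 30
  Job 4: M1 done at 31, M2 done at 32
Makespan = 32

32


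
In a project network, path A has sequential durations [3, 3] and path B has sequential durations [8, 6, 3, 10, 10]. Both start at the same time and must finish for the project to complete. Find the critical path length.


Path A total = 3 + 3 = 6
Path B total = 8 + 6 + 3 + 10 + 10 = 37
Critical path = longest path = max(6, 37) = 37

37


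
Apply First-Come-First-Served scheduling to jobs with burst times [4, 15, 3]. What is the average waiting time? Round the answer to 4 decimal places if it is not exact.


FCFS order (as given): [4, 15, 3]
Waiting times:
  Job 1: wait = 0
  Job 2: wait = 4
  Job 3: wait = 19
Sum of waiting times = 23
Average waiting time = 23/3 = 7.6667

7.6667


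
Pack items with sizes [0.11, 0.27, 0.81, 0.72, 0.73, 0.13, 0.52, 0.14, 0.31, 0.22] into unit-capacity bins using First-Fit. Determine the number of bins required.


Place items sequentially using First-Fit:
  Item 0.11 -> new Bin 1
  Item 0.27 -> Bin 1 (now 0.38)
  Item 0.81 -> new Bin 2
  Item 0.72 -> new Bin 3
  Item 0.73 -> new Bin 4
  Item 0.13 -> Bin 1 (now 0.51)
  Item 0.52 -> new Bin 5
  Item 0.14 -> Bin 1 (now 0.65)
  Item 0.31 -> Bin 1 (now 0.96)
  Item 0.22 -> Bin 3 (now 0.94)
Total bins used = 5

5


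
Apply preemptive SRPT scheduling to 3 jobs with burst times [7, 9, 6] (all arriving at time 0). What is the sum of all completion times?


Since all jobs arrive at t=0, SRPT equals SPT ordering.
SPT order: [6, 7, 9]
Completion times:
  Job 1: p=6, C=6
  Job 2: p=7, C=13
  Job 3: p=9, C=22
Total completion time = 6 + 13 + 22 = 41

41


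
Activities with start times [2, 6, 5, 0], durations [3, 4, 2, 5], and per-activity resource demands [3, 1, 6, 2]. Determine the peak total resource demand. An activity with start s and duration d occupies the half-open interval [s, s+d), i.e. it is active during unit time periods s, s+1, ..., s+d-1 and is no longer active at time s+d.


Each activity i is active on [start_i, start_i + duration_i).
Compute total resource usage per time slot:
  t=0: active resources = [2], total = 2
  t=1: active resources = [2], total = 2
  t=2: active resources = [3, 2], total = 5
  t=3: active resources = [3, 2], total = 5
  t=4: active resources = [3, 2], total = 5
  t=5: active resources = [6], total = 6
  t=6: active resources = [1, 6], total = 7
  t=7: active resources = [1], total = 1
  t=8: active resources = [1], total = 1
  t=9: active resources = [1], total = 1
Peak resource demand = 7

7


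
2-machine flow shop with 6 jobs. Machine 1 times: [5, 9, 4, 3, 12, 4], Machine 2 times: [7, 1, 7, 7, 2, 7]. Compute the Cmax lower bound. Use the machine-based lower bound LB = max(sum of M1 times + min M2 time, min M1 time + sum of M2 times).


LB1 = sum(M1 times) + min(M2 times) = 37 + 1 = 38
LB2 = min(M1 times) + sum(M2 times) = 3 + 31 = 34
Lower bound = max(LB1, LB2) = max(38, 34) = 38

38


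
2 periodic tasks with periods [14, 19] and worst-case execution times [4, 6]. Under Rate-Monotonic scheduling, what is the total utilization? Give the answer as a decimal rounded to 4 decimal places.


Compute individual utilizations (exact fractions):
  Task 1: C/T = 4/14 = 2/7 (approx. 0.2857)
  Task 2: C/T = 6/19 (approx. 0.3158)
Total utilization U = 2/7 + 6/19 = 80/133
Rounded to 4 decimal places: U = 0.6015
RM (Liu & Layland) bound for 2 tasks = 0.828427; compare with U = 80/133 (approx. 0.601504)
U <= bound, so schedulable by RM sufficient condition.

0.6015


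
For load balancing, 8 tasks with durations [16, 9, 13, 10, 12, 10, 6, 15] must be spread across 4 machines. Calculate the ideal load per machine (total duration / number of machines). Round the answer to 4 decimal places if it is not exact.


Total processing time = 16 + 9 + 13 + 10 + 12 + 10 + 6 + 15 = 91
Number of machines = 4
Ideal balanced load = 91 / 4 = 22.75

22.75


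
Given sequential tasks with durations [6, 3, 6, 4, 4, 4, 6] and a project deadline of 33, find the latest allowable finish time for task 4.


LF(activity 4) = deadline - sum of successor durations
Successors: activities 5 through 7 with durations [4, 4, 6]
Sum of successor durations = 14
LF = 33 - 14 = 19

19


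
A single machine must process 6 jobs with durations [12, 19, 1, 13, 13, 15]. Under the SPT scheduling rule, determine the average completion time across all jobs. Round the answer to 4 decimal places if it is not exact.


Sort jobs by processing time (SPT order): [1, 12, 13, 13, 15, 19]
Compute completion times sequentially:
  Job 1: processing = 1, completes at 1
  Job 2: processing = 12, completes at 13
  Job 3: processing = 13, completes at 26
  Job 4: processing = 13, completes at 39
  Job 5: processing = 15, completes at 54
  Job 6: processing = 19, completes at 73
Sum of completion times = 206
Average completion time = 206/6 = 34.3333

34.3333


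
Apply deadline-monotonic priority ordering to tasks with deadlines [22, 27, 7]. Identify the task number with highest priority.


Sort tasks by relative deadline (ascending):
  Task 3: deadline = 7
  Task 1: deadline = 22
  Task 2: deadline = 27
Priority order (highest first): [3, 1, 2]
Highest priority task = 3

3


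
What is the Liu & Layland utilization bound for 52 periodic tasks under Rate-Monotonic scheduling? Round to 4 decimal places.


Compute 2^(1/52) = 1.0134189907
Subtract 1: 1.0134189907 - 1 = 0.0134189907
Multiply by n: 52 * 0.0134189907 = 0.6977875164
Round to 4 dp: 0.6978

0.6978


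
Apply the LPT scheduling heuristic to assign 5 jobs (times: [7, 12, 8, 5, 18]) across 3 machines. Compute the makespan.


Sort jobs in decreasing order (LPT): [18, 12, 8, 7, 5]
Assign each job to the least loaded machine:
  Machine 1: jobs [18], load = 18
  Machine 2: jobs [12, 5], load = 17
  Machine 3: jobs [8, 7], load = 15
Makespan = max load = 18

18


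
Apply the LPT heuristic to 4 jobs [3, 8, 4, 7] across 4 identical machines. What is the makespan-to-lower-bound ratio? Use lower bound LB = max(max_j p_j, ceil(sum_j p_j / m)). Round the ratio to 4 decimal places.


LPT order: [8, 7, 4, 3]
Machine loads after assignment: [8, 7, 4, 3]
LPT makespan = 8
Lower bound = max(max_job, ceil(total/4)) = max(8, 6) = 8
Ratio = 8 / 8 = 1.0

1.0


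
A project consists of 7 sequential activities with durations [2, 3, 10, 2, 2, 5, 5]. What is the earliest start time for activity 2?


Activity 2 starts after activities 1 through 1 complete.
Predecessor durations: [2]
ES = 2 = 2

2


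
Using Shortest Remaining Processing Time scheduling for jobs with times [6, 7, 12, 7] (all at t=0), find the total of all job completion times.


Since all jobs arrive at t=0, SRPT equals SPT ordering.
SPT order: [6, 7, 7, 12]
Completion times:
  Job 1: p=6, C=6
  Job 2: p=7, C=13
  Job 3: p=7, C=20
  Job 4: p=12, C=32
Total completion time = 6 + 13 + 20 + 32 = 71

71


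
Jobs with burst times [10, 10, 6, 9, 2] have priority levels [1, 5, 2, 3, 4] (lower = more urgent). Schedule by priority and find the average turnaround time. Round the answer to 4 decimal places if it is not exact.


Sort by priority (ascending = highest first):
Order: [(1, 10), (2, 6), (3, 9), (4, 2), (5, 10)]
Completion times:
  Priority 1, burst=10, C=10
  Priority 2, burst=6, C=16
  Priority 3, burst=9, C=25
  Priority 4, burst=2, C=27
  Priority 5, burst=10, C=37
Average turnaround = 115/5 = 23.0

23.0


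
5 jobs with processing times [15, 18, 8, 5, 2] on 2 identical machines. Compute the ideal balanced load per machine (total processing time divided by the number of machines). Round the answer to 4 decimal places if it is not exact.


Total processing time = 15 + 18 + 8 + 5 + 2 = 48
Number of machines = 2
Ideal balanced load = 48 / 2 = 24.0

24.0


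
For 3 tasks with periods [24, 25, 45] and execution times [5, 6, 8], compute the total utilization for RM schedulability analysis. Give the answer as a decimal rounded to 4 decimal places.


Compute individual utilizations (exact fractions):
  Task 1: C/T = 5/24 (approx. 0.2083)
  Task 2: C/T = 6/25 (approx. 0.24)
  Task 3: C/T = 8/45 (approx. 0.1778)
Total utilization U = 5/24 + 6/25 + 8/45 = 1127/1800
Rounded to 4 decimal places: U = 0.6261
RM (Liu & Layland) bound for 3 tasks = 0.779763; compare with U = 1127/1800 (approx. 0.626111)
U <= bound, so schedulable by RM sufficient condition.

0.6261


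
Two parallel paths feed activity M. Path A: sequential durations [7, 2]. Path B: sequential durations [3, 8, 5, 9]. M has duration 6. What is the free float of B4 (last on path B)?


ES(B4) = sum of predecessors on chain B = 16
EF(B4) = ES + duration = 16 + 9 = 25
Successor of B4 is M. ES(M) = max(sum(A), sum(B)) = max(9, 25) = 25
Free float = ES(successor) - EF(current) = 25 - 25 = 0

0


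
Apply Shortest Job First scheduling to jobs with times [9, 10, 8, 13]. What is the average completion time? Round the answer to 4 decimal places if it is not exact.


SJF order (ascending): [8, 9, 10, 13]
Completion times:
  Job 1: burst=8, C=8
  Job 2: burst=9, C=17
  Job 3: burst=10, C=27
  Job 4: burst=13, C=40
Average completion = 92/4 = 23.0

23.0


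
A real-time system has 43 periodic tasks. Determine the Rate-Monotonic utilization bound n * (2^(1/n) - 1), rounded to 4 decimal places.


Compute 2^(1/43) = 1.0162503252
Subtract 1: 1.0162503252 - 1 = 0.0162503252
Multiply by n: 43 * 0.0162503252 = 0.6987639836
Round to 4 dp: 0.6988

0.6988


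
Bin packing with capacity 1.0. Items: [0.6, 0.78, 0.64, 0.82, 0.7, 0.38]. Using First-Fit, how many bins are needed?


Place items sequentially using First-Fit:
  Item 0.6 -> new Bin 1
  Item 0.78 -> new Bin 2
  Item 0.64 -> new Bin 3
  Item 0.82 -> new Bin 4
  Item 0.7 -> new Bin 5
  Item 0.38 -> Bin 1 (now 0.98)
Total bins used = 5

5
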